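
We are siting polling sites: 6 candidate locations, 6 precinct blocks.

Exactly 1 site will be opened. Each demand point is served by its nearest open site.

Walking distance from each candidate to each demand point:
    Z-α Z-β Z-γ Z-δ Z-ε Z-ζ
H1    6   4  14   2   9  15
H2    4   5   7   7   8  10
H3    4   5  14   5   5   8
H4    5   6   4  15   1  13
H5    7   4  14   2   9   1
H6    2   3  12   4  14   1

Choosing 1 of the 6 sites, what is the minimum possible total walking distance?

Open {H6}.
  Z-α→H6 2, Z-β→H6 3, Z-γ→H6 12, Z-δ→H6 4, Z-ε→H6 14, Z-ζ→H6 1  ⇒ total 36.
Compare {H5}: total 37.
Compare {H2}: total 41.
No size-1 selection does better; minimum is 36.

36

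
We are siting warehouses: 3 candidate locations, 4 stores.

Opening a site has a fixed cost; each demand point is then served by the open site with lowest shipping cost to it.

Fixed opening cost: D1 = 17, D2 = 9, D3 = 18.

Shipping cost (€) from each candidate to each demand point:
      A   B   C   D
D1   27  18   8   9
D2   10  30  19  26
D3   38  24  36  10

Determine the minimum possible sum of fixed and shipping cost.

Open {D1, D2}: assign each demand point to its cheapest open site.
  A→D2 10, B→D1 18, C→D1 8, D→D1 9
  shipping cost 45, fixed 26 → total 71.
Compare {D1}: shipping cost 62 + fixed 17 = 79.
Compare {D1, D2, D3}: shipping cost 45 + fixed 44 = 89.
Compare {D2, D3}: shipping cost 63 + fixed 27 = 90.
All other subsets cost ≥ 79. Minimum total cost: 71.

71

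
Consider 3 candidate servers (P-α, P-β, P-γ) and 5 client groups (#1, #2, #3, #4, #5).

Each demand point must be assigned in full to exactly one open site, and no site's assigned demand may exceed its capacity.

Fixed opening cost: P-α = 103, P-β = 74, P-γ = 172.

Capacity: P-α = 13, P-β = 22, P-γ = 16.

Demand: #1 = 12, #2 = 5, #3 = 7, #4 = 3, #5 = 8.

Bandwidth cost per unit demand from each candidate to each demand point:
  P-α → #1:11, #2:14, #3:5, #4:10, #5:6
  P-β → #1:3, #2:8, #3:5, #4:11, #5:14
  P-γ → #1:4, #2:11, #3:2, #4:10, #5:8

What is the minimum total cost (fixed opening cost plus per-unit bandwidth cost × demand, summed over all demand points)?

Open {P-α, P-β}; cheapest assignment that respects the capacities:
  P-α (cap 13, load 13): #2, #5 — cost 5×14 + 8×6 = 118
  P-β (cap 22, load 22): #1, #3, #4 — cost 12×3 + 7×5 + 3×11 = 104
  Shipping 222, fixed 177 → total 399.
  Any other capacity-feasible assignment to {P-α, P-β} ships for at least 222.
Compare {P-β, P-γ}: its best feasible assignment gives total 433.
Compare {P-α, P-β, P-γ}: its best feasible assignment gives total 517.
Every other set of open sites that can feasibly serve all demand totals ≥ 433 even under its best assignment. Minimum: 399.

399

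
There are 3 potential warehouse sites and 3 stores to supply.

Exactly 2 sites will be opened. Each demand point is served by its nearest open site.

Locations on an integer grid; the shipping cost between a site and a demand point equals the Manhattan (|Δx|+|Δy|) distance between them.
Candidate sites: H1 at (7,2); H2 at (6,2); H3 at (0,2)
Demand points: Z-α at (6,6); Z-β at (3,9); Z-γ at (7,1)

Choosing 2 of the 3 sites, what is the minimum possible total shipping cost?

15

Open {H1, H2}.
  Z-α→H2 4, Z-β→H2 10, Z-γ→H1 1  ⇒ total 15.
Compare {H1, H3}: total 16.
Compare {H2, H3}: total 16.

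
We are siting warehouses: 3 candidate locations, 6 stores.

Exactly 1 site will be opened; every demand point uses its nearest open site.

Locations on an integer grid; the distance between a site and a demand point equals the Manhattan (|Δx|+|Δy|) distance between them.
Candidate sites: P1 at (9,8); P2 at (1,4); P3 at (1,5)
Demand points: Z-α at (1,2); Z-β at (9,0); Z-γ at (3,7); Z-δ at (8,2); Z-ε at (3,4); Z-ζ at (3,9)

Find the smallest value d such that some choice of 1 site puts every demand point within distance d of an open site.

12

Open {P2}.
  Farthest demand point is Z-β at distance 12 (to P2); all others are ≤ 12.
With {P3} the worst case is 13.
With {P1} the worst case is 14.
No size-1 selection achieves below 12.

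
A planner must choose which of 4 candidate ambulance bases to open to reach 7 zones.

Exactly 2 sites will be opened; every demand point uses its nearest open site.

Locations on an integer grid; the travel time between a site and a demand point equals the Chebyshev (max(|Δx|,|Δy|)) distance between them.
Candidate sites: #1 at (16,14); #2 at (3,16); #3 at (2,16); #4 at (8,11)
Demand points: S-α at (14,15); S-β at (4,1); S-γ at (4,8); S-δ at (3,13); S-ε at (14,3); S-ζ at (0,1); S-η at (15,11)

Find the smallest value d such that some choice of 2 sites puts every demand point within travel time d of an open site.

10

Open {#1, #4}.
  Farthest demand point is S-β at travel time 10 (to #4); all others are ≤ 10.
With {#2, #4} the worst case is 10.
With {#3, #4} the worst case is 10.
No size-2 selection achieves below 10.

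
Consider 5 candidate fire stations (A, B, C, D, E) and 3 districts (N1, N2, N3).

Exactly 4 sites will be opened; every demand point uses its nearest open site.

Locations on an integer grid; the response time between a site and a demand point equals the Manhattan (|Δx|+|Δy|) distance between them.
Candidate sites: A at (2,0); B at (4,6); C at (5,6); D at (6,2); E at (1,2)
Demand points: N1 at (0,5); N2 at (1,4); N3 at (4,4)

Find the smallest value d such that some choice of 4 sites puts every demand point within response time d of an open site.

Open {A, B, C, E}.
  Farthest demand point is N1 at response time 4 (to E); all others are ≤ 4.
With {A, B, D, E} the worst case is 4.
With {A, C, D, E} the worst case is 4.
No size-4 selection achieves below 4.

4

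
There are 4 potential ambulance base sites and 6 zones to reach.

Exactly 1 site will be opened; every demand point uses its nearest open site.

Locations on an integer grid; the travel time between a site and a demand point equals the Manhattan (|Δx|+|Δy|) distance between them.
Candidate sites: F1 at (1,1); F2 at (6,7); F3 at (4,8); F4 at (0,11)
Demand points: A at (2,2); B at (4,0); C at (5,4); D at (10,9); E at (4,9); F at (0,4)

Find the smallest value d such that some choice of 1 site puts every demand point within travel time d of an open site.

Open {F3}.
  Farthest demand point is A at travel time 8 (to F3); all others are ≤ 8.
With {F2} the worst case is 9.
With {F4} the worst case is 15.
No size-1 selection achieves below 8.

8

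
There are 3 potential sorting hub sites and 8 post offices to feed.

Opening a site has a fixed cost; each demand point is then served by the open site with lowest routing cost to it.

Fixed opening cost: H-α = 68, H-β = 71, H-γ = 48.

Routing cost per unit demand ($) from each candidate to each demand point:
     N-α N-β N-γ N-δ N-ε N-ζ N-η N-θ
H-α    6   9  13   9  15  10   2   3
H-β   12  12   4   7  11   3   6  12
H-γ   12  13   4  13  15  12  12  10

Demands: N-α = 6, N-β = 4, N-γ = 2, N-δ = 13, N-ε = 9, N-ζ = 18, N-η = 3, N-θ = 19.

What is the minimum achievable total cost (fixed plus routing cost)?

526

Open {H-α, H-β}: assign each demand point to its cheapest open site.
  N-α→H-α 6×6=36, N-β→H-α 4×9=36, N-γ→H-β 2×4=8, N-δ→H-β 13×7=91, N-ε→H-β 9×11=99, N-ζ→H-β 18×3=54, N-η→H-α 3×2=6, N-θ→H-α 19×3=57
  routing cost 387, fixed 139 → total 526.
Compare {H-α, H-β, H-γ}: routing cost 387 + fixed 187 = 574.
Compare {H-α}: routing cost 593 + fixed 68 = 661.
Compare {H-β}: routing cost 618 + fixed 71 = 689.
All other subsets cost ≥ 574. Minimum total cost: 526.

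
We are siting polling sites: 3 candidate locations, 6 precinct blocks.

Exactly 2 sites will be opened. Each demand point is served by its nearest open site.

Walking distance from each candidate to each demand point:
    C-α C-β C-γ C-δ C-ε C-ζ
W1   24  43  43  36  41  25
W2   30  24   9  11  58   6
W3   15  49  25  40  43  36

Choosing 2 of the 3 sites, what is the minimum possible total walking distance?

108

Open {W2, W3}.
  C-α→W3 15, C-β→W2 24, C-γ→W2 9, C-δ→W2 11, C-ε→W3 43, C-ζ→W2 6  ⇒ total 108.
Compare {W1, W2}: total 115.
Compare {W1, W3}: total 185.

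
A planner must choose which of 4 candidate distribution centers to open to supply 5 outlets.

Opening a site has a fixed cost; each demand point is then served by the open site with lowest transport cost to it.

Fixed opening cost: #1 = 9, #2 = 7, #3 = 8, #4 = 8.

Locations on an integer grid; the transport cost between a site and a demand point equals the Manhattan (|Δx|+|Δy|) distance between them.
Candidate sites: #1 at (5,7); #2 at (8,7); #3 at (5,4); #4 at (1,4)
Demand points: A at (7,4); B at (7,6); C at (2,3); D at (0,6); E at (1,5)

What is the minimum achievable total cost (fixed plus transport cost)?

Open {#2, #4}: assign each demand point to its cheapest open site.
  A→#2 4, B→#2 2, C→#4 2, D→#4 3, E→#4 1
  transport cost 12, fixed 15 → total 27.
Compare {#4}: transport cost 20 + fixed 8 = 28.
Compare {#3, #4}: transport cost 12 + fixed 16 = 28.
Compare {#3}: transport cost 22 + fixed 8 = 30.
All other subsets cost ≥ 28. Minimum total cost: 27.

27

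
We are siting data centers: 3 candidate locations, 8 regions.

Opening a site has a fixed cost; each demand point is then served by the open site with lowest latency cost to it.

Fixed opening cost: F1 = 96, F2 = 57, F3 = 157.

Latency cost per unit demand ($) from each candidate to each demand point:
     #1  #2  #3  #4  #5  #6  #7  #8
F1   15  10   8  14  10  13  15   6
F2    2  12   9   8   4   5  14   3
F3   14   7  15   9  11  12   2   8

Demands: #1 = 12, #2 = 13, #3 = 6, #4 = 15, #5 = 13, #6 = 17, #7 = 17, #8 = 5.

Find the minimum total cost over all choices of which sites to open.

Open {F2, F3}: assign each demand point to its cheapest open site.
  #1→F2 12×2=24, #2→F3 13×7=91, #3→F2 6×9=54, #4→F2 15×8=120, #5→F2 13×4=52, #6→F2 17×5=85, #7→F3 17×2=34, #8→F2 5×3=15
  latency cost 475, fixed 214 → total 689.
Compare {F1, F2, F3}: latency cost 469 + fixed 310 = 779.
Compare {F2}: latency cost 744 + fixed 57 = 801.
Compare {F1, F2}: latency cost 712 + fixed 153 = 865.
All other subsets cost ≥ 779. Minimum total cost: 689.

689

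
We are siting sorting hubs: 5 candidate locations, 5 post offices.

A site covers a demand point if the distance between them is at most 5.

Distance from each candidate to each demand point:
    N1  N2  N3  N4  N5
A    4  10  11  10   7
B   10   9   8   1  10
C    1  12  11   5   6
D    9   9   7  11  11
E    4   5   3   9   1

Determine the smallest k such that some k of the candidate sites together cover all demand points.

Coverage sets (demand points within 5 of each site):
  A: {N1}
  B: {N4}
  C: {N1, N4}
  D: {}
  E: {N1, N2, N3, N5}
No single site covers all 5 demand points.
But {B, E} covers everything, so the minimum is 2.

2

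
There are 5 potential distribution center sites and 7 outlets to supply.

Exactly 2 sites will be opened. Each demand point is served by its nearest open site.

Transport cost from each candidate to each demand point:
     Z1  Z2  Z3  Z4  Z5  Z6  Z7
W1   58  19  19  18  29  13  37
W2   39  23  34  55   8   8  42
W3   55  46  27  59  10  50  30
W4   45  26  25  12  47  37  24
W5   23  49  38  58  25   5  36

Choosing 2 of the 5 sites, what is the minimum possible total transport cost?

139

Open {W2, W4}.
  Z1→W2 39, Z2→W2 23, Z3→W4 25, Z4→W4 12, Z5→W2 8, Z6→W2 8, Z7→W4 24  ⇒ total 139.
Compare {W4, W5}: total 140.
Compare {W1, W5}: total 145.
No size-2 selection does better; minimum is 139.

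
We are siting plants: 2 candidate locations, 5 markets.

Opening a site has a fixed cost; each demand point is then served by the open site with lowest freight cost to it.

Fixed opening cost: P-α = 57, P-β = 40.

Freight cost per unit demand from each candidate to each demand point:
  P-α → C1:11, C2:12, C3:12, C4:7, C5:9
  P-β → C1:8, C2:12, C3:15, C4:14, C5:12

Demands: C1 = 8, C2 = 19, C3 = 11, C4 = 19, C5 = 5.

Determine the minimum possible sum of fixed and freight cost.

Open {P-α}: assign each demand point to its cheapest open site.
  C1→P-α 8×11=88, C2→P-α 19×12=228, C3→P-α 11×12=132, C4→P-α 19×7=133, C5→P-α 5×9=45
  freight cost 626, fixed 57 → total 683.
Compare {P-α, P-β}: freight cost 602 + fixed 97 = 699.
Compare {P-β}: freight cost 783 + fixed 40 = 823.

683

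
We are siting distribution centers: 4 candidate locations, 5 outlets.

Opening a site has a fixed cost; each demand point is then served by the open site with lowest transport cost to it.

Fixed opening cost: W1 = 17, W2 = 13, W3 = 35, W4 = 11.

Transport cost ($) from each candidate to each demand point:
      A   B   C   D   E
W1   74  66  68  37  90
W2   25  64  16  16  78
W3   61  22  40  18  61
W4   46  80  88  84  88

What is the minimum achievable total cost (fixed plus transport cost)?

188

Open {W2, W3}: assign each demand point to its cheapest open site.
  A→W2 25, B→W3 22, C→W2 16, D→W2 16, E→W3 61
  transport cost 140, fixed 48 → total 188.
Compare {W2, W3, W4}: transport cost 140 + fixed 59 = 199.
Compare {W1, W2, W3}: transport cost 140 + fixed 65 = 205.
Compare {W2}: transport cost 199 + fixed 13 = 212.
All other subsets cost ≥ 199. Minimum total cost: 188.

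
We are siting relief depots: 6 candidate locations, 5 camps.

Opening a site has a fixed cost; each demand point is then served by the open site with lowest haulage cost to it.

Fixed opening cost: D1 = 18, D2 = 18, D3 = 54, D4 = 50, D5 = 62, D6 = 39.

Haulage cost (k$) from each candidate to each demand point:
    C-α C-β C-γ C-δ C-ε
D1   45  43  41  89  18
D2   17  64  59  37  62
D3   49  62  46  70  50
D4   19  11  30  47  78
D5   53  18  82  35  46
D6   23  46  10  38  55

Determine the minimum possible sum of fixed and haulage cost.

Open {D1, D6}: assign each demand point to its cheapest open site.
  C-α→D6 23, C-β→D1 43, C-γ→D6 10, C-δ→D6 38, C-ε→D1 18
  haulage cost 132, fixed 57 → total 189.
Compare {D1, D2}: haulage cost 156 + fixed 36 = 192.
Compare {D1, D4}: haulage cost 125 + fixed 68 = 193.
Compare {D1, D2, D4}: haulage cost 113 + fixed 86 = 199.
All other subsets cost ≥ 192. Minimum total cost: 189.

189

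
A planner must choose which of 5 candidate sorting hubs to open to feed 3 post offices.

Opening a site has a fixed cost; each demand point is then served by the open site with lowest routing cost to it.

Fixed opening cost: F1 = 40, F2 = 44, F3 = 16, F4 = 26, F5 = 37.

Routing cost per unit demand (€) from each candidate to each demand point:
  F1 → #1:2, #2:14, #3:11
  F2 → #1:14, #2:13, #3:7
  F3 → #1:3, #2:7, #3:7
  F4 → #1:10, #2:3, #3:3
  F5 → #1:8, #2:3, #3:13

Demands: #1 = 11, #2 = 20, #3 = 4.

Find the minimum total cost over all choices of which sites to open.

Open {F3, F4}: assign each demand point to its cheapest open site.
  #1→F3 11×3=33, #2→F4 20×3=60, #3→F4 4×3=12
  routing cost 105, fixed 42 → total 147.
Compare {F1, F4}: routing cost 94 + fixed 66 = 160.
Compare {F3, F5}: routing cost 121 + fixed 53 = 174.
Compare {F1, F3, F4}: routing cost 94 + fixed 82 = 176.
All other subsets cost ≥ 160. Minimum total cost: 147.

147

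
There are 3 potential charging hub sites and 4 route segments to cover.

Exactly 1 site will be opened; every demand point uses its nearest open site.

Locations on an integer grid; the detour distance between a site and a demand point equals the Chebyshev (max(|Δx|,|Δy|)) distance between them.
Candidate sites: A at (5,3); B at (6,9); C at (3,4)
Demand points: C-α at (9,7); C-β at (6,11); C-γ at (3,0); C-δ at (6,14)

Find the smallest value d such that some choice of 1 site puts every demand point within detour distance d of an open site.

Open {B}.
  Farthest demand point is C-γ at detour distance 9 (to B); all others are ≤ 9.
With {C} the worst case is 10.
With {A} the worst case is 11.
No size-1 selection achieves below 9.

9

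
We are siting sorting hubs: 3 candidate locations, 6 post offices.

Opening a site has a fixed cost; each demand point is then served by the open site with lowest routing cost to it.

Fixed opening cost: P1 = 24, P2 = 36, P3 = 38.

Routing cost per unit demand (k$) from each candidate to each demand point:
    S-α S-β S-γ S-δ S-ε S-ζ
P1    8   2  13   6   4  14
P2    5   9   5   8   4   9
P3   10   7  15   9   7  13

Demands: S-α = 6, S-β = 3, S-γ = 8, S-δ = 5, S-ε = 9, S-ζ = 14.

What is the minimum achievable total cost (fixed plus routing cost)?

Open {P1, P2}: assign each demand point to its cheapest open site.
  S-α→P2 6×5=30, S-β→P1 3×2=6, S-γ→P2 8×5=40, S-δ→P1 5×6=30, S-ε→P1 9×4=36, S-ζ→P2 14×9=126
  routing cost 268, fixed 60 → total 328.
Compare {P2}: routing cost 299 + fixed 36 = 335.
Compare {P1, P2, P3}: routing cost 268 + fixed 98 = 366.
Compare {P2, P3}: routing cost 293 + fixed 74 = 367.
All other subsets cost ≥ 335. Minimum total cost: 328.

328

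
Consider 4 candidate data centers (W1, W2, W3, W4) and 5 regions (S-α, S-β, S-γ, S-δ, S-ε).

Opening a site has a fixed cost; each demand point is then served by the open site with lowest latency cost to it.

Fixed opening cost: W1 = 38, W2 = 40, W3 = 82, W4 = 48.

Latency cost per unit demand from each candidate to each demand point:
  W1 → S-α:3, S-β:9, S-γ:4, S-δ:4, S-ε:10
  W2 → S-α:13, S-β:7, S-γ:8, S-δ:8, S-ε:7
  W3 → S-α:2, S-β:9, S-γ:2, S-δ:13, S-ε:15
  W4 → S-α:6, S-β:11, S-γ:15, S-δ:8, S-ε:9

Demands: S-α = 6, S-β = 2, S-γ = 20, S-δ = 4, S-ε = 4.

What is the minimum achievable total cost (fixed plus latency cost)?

Open {W1}: assign each demand point to its cheapest open site.
  S-α→W1 6×3=18, S-β→W1 2×9=18, S-γ→W1 20×4=80, S-δ→W1 4×4=16, S-ε→W1 4×10=40
  latency cost 172, fixed 38 → total 210.
Compare {W1, W2}: latency cost 156 + fixed 78 = 234.
Compare {W1, W3}: latency cost 126 + fixed 120 = 246.
Compare {W2, W3}: latency cost 126 + fixed 122 = 248.
All other subsets cost ≥ 234. Minimum total cost: 210.

210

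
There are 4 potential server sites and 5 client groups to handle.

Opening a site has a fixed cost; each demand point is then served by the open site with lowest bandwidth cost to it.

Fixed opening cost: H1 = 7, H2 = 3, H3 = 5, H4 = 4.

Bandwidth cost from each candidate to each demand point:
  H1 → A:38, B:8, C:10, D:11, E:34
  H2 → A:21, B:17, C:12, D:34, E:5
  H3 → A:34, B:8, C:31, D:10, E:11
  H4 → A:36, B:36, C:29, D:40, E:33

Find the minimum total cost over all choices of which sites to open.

64

Open {H2, H3}: assign each demand point to its cheapest open site.
  A→H2 21, B→H3 8, C→H2 12, D→H3 10, E→H2 5
  bandwidth cost 56, fixed 8 → total 64.
Compare {H1, H2}: bandwidth cost 55 + fixed 10 = 65.
Compare {H2, H3, H4}: bandwidth cost 56 + fixed 12 = 68.
Compare {H1, H2, H3}: bandwidth cost 54 + fixed 15 = 69.
All other subsets cost ≥ 65. Minimum total cost: 64.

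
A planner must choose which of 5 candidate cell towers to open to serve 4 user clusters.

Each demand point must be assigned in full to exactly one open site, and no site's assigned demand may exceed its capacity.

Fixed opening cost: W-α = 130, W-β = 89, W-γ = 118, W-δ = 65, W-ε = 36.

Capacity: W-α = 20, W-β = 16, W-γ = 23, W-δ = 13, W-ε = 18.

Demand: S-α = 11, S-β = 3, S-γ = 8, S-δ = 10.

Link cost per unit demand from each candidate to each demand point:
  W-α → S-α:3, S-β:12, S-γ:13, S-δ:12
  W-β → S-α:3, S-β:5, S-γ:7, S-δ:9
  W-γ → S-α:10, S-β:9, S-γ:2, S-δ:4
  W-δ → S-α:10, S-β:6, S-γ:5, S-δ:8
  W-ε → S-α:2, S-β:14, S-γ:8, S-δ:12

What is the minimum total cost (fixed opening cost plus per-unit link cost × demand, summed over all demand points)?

259

Open {W-γ, W-ε}; cheapest assignment that respects the capacities:
  W-γ (cap 23, load 21): S-β, S-γ, S-δ — cost 3×9 + 8×2 + 10×4 = 83
  W-ε (cap 18, load 11): S-α — cost 11×2 = 22
  Shipping 105, fixed 154 → total 259.
  Any other capacity-feasible assignment to {W-γ, W-ε} ships for at least 105.
Compare {W-β, W-γ}: its best feasible assignment gives total 311.
Compare {W-γ, W-δ, W-ε}: its best feasible assignment gives total 315.
Every other set of open sites that can feasibly serve all demand totals ≥ 311 even under its best assignment. Minimum: 259.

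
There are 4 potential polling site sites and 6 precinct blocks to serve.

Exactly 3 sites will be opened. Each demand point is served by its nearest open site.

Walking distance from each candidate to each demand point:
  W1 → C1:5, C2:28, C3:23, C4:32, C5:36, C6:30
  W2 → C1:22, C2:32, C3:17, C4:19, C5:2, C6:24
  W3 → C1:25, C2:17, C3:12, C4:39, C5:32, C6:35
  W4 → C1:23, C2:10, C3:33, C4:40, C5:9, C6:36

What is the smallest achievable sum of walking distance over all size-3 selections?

77

Open {W1, W2, W4}.
  C1→W1 5, C2→W4 10, C3→W2 17, C4→W2 19, C5→W2 2, C6→W2 24  ⇒ total 77.
Compare {W1, W2, W3}: total 79.
Compare {W2, W3, W4}: total 89.
No size-3 selection does better; minimum is 77.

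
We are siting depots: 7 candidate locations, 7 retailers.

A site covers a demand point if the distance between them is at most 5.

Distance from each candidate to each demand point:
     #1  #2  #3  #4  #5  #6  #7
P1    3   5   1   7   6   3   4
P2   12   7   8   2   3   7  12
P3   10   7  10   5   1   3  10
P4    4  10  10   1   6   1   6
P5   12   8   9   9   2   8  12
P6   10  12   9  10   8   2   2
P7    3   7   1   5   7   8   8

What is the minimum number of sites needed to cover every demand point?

2

Coverage sets (demand points within 5 of each site):
  P1: {#1, #2, #3, #6, #7}
  P2: {#4, #5}
  P3: {#4, #5, #6}
  P4: {#1, #4, #6}
  P5: {#5}
  P6: {#6, #7}
  P7: {#1, #3, #4}
No single site covers all 7 demand points.
But {P1, P2} covers everything, so the minimum is 2.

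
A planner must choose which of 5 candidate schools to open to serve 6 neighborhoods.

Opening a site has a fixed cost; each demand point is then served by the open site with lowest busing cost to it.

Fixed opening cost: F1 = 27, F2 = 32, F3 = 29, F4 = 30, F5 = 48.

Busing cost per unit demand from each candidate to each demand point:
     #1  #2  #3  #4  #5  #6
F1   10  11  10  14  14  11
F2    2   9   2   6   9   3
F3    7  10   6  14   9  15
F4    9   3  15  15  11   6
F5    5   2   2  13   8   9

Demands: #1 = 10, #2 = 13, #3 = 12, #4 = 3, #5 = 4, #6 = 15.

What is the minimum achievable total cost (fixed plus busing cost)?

244

Open {F2, F4}: assign each demand point to its cheapest open site.
  #1→F2 10×2=20, #2→F4 13×3=39, #3→F2 12×2=24, #4→F2 3×6=18, #5→F2 4×9=36, #6→F2 15×3=45
  busing cost 182, fixed 62 → total 244.
Compare {F2, F5}: busing cost 165 + fixed 80 = 245.
Compare {F1, F2, F4}: busing cost 182 + fixed 89 = 271.
Compare {F1, F2, F5}: busing cost 165 + fixed 107 = 272.
All other subsets cost ≥ 245. Minimum total cost: 244.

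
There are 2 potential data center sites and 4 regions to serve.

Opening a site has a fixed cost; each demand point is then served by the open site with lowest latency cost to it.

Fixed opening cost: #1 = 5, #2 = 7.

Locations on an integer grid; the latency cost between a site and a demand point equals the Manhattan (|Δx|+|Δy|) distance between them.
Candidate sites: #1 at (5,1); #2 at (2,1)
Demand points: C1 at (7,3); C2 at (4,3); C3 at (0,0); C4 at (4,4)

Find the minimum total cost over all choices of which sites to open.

22

Open {#1}: assign each demand point to its cheapest open site.
  C1→#1 4, C2→#1 3, C3→#1 6, C4→#1 4
  latency cost 17, fixed 5 → total 22.
Compare {#2}: latency cost 19 + fixed 7 = 26.
Compare {#1, #2}: latency cost 14 + fixed 12 = 26.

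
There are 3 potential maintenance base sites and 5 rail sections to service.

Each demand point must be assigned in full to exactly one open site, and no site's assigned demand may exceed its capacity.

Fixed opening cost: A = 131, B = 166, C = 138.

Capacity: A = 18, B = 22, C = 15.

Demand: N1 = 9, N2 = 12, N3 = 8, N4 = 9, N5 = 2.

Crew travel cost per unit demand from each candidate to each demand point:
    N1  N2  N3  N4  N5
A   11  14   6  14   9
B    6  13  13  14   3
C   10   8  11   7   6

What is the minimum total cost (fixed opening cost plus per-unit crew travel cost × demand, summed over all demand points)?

Open {A, B, C}; cheapest assignment that respects the capacities:
  A (cap 18, load 17): N3, N4 — cost 8×6 + 9×14 = 174
  B (cap 22, load 11): N1, N5 — cost 9×6 + 2×3 = 60
  C (cap 15, load 12): N2 — cost 12×8 = 96
  Shipping 330, fixed 435 → total 765.
  Any other capacity-feasible assignment to {A, B, C} ships for at least 330.
Compare {A, B}: its best feasible assignment gives total 788.
Every other set of open sites that can feasibly serve all demand totals ≥ 788 even under its best assignment. Minimum: 765.

765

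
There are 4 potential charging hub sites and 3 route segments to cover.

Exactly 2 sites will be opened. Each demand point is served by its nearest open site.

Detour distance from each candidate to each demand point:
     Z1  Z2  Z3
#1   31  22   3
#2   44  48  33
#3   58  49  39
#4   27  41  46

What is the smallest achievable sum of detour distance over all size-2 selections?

52

Open {#1, #4}.
  Z1→#4 27, Z2→#1 22, Z3→#1 3  ⇒ total 52.
Compare {#1, #2}: total 56.
Compare {#1, #3}: total 56.
No size-2 selection does better; minimum is 52.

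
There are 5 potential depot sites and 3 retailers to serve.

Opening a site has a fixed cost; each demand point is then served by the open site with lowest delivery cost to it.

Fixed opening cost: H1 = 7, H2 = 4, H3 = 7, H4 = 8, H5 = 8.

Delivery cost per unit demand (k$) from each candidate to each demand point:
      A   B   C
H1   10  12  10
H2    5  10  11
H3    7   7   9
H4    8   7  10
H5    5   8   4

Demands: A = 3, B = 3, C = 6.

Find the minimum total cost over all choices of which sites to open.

Open {H5}: assign each demand point to its cheapest open site.
  A→H5 3×5=15, B→H5 3×8=24, C→H5 6×4=24
  delivery cost 63, fixed 8 → total 71.
Compare {H2, H5}: delivery cost 63 + fixed 12 = 75.
Compare {H3, H5}: delivery cost 60 + fixed 15 = 75.
Compare {H4, H5}: delivery cost 60 + fixed 16 = 76.
All other subsets cost ≥ 75. Minimum total cost: 71.

71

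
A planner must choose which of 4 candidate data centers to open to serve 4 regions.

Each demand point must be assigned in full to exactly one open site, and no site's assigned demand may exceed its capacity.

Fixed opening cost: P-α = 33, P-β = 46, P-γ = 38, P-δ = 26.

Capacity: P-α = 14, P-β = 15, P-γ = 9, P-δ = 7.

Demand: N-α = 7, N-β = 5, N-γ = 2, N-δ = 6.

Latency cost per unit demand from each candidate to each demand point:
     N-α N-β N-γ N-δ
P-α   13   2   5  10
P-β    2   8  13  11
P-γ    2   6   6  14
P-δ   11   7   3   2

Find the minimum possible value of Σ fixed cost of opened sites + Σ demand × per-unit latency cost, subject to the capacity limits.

143

Open {P-α, P-γ, P-δ}; cheapest assignment that respects the capacities:
  P-α (cap 14, load 7): N-β, N-γ — cost 5×2 + 2×5 = 20
  P-γ (cap 9, load 7): N-α — cost 7×2 = 14
  P-δ (cap 7, load 6): N-δ — cost 6×2 = 12
  Shipping 46, fixed 97 → total 143.
  Any other capacity-feasible assignment to {P-α, P-γ, P-δ} ships for at least 46.
Compare {P-α, P-β, P-δ}: its best feasible assignment gives total 151.
Compare {P-β, P-δ}: its best feasible assignment gives total 164.
Every other set of open sites that can feasibly serve all demand totals ≥ 151 even under its best assignment. Minimum: 143.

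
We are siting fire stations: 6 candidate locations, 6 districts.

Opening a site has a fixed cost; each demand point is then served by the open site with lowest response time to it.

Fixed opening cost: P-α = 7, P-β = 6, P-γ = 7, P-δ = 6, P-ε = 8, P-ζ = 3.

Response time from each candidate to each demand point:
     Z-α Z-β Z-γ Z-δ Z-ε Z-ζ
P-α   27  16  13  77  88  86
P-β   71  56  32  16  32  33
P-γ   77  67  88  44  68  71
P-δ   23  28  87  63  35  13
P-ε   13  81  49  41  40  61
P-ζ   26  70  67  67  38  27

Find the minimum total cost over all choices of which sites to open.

Open {P-α, P-β, P-δ, P-ε}: assign each demand point to its cheapest open site.
  Z-α→P-ε 13, Z-β→P-α 16, Z-γ→P-α 13, Z-δ→P-β 16, Z-ε→P-β 32, Z-ζ→P-δ 13
  response time 103, fixed 27 → total 130.
Compare {P-α, P-β, P-δ}: response time 113 + fixed 19 = 132.
Compare {P-α, P-β, P-δ, P-ε, P-ζ}: response time 103 + fixed 30 = 133.
Compare {P-α, P-β, P-δ, P-ζ}: response time 113 + fixed 22 = 135.
All other subsets cost ≥ 132. Minimum total cost: 130.

130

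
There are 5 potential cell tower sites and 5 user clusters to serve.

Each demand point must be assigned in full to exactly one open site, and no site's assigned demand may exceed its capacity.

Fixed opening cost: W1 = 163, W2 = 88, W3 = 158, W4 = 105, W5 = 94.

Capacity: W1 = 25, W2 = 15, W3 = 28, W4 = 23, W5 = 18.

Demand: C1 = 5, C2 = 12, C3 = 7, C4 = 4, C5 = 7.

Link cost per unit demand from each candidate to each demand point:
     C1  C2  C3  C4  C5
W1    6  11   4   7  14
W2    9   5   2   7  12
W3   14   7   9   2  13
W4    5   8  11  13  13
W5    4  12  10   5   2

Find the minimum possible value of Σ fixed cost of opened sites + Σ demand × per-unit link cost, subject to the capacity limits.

424

Open {W4, W5}; cheapest assignment that respects the capacities:
  W4 (cap 23, load 17): C1, C2 — cost 5×5 + 12×8 = 121
  W5 (cap 18, load 18): C3, C4, C5 — cost 7×10 + 4×5 + 7×2 = 104
  Shipping 225, fixed 199 → total 424.
  Any other capacity-feasible assignment to {W4, W5} ships for at least 225.
Compare {W3, W5}: its best feasible assignment gives total 441.
Compare {W2, W4, W5}: its best feasible assignment gives total 451.
Every other set of open sites that can feasibly serve all demand totals ≥ 441 even under its best assignment. Minimum: 424.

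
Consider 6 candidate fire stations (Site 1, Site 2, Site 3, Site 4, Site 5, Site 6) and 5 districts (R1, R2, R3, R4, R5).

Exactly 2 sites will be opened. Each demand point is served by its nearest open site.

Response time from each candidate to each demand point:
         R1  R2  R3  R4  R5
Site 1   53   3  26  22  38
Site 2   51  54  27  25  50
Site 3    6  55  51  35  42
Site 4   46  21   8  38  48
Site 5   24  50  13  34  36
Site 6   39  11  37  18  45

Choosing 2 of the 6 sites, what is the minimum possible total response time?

Open {Site 1, Site 3}.
  R1→Site 3 6, R2→Site 1 3, R3→Site 1 26, R4→Site 1 22, R5→Site 1 38  ⇒ total 95.
Compare {Site 1, Site 5}: total 98.
Compare {Site 5, Site 6}: total 102.
No size-2 selection does better; minimum is 95.

95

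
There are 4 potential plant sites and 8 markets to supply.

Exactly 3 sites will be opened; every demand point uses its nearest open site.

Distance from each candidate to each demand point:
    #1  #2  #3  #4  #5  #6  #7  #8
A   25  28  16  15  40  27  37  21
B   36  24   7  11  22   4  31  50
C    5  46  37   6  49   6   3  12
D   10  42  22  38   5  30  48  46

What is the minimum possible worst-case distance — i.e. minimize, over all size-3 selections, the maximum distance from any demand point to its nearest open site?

Open {A, B, C}.
  Farthest demand point is #2 at distance 24 (to B); all others are ≤ 24.
With {B, C, D} the worst case is 24.
With {A, C, D} the worst case is 28.
No size-3 selection achieves below 24.

24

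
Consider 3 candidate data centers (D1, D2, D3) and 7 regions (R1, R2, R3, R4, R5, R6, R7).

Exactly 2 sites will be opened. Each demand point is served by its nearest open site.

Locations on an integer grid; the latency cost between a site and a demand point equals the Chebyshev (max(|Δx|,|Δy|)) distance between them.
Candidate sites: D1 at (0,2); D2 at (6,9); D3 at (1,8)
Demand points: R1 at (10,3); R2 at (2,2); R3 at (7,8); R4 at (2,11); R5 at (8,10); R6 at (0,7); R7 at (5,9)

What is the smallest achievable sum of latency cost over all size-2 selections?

Open {D2, D3}.
  R1→D2 6, R2→D3 6, R3→D2 1, R4→D3 3, R5→D2 2, R6→D3 1, R7→D2 1  ⇒ total 20.
Compare {D1, D2}: total 21.
Compare {D1, D3}: total 32.

20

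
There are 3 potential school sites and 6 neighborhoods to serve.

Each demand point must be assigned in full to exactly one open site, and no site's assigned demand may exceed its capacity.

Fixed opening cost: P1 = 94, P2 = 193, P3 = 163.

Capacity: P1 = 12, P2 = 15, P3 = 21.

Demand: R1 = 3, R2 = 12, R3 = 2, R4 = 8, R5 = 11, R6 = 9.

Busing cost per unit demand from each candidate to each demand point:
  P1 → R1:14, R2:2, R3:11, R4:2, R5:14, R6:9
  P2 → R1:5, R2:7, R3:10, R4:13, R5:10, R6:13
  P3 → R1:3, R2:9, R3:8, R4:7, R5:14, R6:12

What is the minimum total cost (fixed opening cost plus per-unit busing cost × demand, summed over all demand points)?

Open {P1, P2, P3}; cheapest assignment that respects the capacities:
  P1 (cap 12, load 12): R2 — cost 12×2 = 24
  P2 (cap 15, load 13): R3, R5 — cost 2×10 + 11×10 = 130
  P3 (cap 21, load 20): R1, R4, R6 — cost 3×3 + 8×7 + 9×12 = 173
  Shipping 327, fixed 450 → total 777.
  Any other capacity-feasible assignment to {P1, P2, P3} ships for at least 327.
Total demand is 45 and no other set of sites has combined capacity ≥ 45, so {P1, P2, P3} is the only feasible choice of open sites. Minimum: 777.

777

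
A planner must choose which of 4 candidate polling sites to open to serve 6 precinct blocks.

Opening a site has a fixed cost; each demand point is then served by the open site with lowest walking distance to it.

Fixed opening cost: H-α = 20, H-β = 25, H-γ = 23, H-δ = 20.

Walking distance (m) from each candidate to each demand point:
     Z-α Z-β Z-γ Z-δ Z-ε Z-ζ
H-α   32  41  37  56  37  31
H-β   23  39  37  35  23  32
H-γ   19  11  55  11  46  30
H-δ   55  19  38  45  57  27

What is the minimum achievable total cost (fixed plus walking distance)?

Open {H-β, H-γ}: assign each demand point to its cheapest open site.
  Z-α→H-γ 19, Z-β→H-γ 11, Z-γ→H-β 37, Z-δ→H-γ 11, Z-ε→H-β 23, Z-ζ→H-γ 30
  walking distance 131, fixed 48 → total 179.
Compare {H-α, H-γ}: walking distance 145 + fixed 43 = 188.
Compare {H-γ}: walking distance 172 + fixed 23 = 195.
Compare {H-γ, H-δ}: walking distance 152 + fixed 43 = 195.
All other subsets cost ≥ 188. Minimum total cost: 179.

179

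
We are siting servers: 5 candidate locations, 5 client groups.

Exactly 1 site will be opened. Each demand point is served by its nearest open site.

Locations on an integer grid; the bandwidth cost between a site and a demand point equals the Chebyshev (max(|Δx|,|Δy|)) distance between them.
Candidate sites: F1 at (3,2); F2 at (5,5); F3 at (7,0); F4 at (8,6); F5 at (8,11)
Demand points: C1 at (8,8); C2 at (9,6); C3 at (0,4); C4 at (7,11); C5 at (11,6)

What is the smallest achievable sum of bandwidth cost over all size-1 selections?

19

Open {F4}.
  C1→F4 2, C2→F4 1, C3→F4 8, C4→F4 5, C5→F4 3  ⇒ total 19.
Compare {F5}: total 22.
Compare {F2}: total 24.
No size-1 selection does better; minimum is 19.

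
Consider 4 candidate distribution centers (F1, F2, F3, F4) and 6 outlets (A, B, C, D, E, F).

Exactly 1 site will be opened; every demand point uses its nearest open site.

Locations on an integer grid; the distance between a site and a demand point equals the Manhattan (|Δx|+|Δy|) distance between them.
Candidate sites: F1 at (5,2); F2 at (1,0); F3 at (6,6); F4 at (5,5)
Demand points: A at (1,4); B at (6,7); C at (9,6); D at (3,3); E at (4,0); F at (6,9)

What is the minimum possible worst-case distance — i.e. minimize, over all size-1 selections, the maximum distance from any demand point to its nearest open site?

Open {F4}.
  Farthest demand point is E at distance 6 (to F4); all others are ≤ 6.
With {F1} the worst case is 8.
With {F3} the worst case is 8.
No size-1 selection achieves below 6.

6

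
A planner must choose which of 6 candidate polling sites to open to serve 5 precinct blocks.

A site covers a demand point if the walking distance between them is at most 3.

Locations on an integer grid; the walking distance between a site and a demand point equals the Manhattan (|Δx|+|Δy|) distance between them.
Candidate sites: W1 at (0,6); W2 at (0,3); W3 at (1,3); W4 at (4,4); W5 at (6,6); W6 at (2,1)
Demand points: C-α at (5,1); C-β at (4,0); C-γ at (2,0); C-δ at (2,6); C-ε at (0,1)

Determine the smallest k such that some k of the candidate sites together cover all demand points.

2

Coverage sets (demand points within 3 of each site):
  W1: {C-δ}
  W2: {C-ε}
  W3: {C-ε}
  W4: {}
  W5: {}
  W6: {C-α, C-β, C-γ, C-ε}
No single site covers all 5 demand points.
But {W1, W6} covers everything, so the minimum is 2.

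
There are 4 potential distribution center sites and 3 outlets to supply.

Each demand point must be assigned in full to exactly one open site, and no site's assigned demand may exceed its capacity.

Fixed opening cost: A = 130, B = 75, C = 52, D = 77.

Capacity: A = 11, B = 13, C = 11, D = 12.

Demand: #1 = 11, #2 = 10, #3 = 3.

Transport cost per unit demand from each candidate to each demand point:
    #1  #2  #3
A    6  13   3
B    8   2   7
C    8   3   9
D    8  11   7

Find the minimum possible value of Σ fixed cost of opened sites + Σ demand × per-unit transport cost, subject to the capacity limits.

256

Open {B, C}; cheapest assignment that respects the capacities:
  B (cap 13, load 13): #2, #3 — cost 10×2 + 3×7 = 41
  C (cap 11, load 11): #1 — cost 11×8 = 88
  Shipping 129, fixed 127 → total 256.
  Any other capacity-feasible assignment to {B, C} ships for at least 129.
Compare {B, D}: its best feasible assignment gives total 281.
Compare {A, B}: its best feasible assignment gives total 312.
Every other set of open sites that can feasibly serve all demand totals ≥ 281 even under its best assignment. Minimum: 256.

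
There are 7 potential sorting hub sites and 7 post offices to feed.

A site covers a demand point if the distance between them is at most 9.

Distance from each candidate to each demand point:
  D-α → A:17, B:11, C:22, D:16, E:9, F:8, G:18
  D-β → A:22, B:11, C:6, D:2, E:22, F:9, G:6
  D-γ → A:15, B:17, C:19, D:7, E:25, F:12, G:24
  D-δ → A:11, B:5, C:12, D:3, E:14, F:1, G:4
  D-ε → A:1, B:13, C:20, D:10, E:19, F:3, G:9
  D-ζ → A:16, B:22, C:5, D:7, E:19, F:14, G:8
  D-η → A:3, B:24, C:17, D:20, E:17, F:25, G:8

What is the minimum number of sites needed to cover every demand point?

Coverage sets (demand points within 9 of each site):
  D-α: {E, F}
  D-β: {C, D, F, G}
  D-γ: {D}
  D-δ: {B, D, F, G}
  D-ε: {A, F, G}
  D-ζ: {C, D, G}
  D-η: {A, G}
No 3 sites suffice: every size-3 union leaves at least one demand point uncovered.
But {D-α, D-β, D-δ, D-ε} covers everything, so the minimum is 4.

4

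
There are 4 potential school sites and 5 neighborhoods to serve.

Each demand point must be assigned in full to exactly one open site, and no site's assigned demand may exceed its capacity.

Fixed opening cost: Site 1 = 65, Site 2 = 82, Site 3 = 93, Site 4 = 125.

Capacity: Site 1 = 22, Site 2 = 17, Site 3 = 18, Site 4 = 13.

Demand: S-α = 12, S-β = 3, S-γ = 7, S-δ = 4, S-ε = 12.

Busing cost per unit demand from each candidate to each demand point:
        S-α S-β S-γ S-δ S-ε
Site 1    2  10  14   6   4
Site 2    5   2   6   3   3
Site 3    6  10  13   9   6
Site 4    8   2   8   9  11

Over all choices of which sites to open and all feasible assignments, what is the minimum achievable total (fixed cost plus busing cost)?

347

Open {Site 1, Site 2}; cheapest assignment that respects the capacities:
  Site 1 (cap 22, load 22): S-α, S-β, S-γ — cost 12×2 + 3×10 + 7×14 = 152
  Site 2 (cap 17, load 16): S-δ, S-ε — cost 4×3 + 12×3 = 48
  Shipping 200, fixed 147 → total 347.
  Any other capacity-feasible assignment to {Site 1, Site 2} ships for at least 200.
Compare {Site 1, Site 2, Site 3}: its best feasible assignment gives total 396.
Compare {Site 1, Site 2, Site 4}: its best feasible assignment gives total 406.
Every other set of open sites that can feasibly serve all demand totals ≥ 396 even under its best assignment. Minimum: 347.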